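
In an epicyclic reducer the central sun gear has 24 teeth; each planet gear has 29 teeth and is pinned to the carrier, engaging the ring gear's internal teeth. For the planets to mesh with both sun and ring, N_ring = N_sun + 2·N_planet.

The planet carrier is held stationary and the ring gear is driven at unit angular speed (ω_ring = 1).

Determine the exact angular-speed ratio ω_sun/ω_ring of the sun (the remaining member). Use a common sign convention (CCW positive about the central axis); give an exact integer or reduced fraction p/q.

-41/12

N_ring = 24 + 2·29 = 82
24(ω_s−ω_c) = −82(ω_r−ω_c),  ω_c=0, ω_r=1
ω_s = 0 − (82/24)(1−0) = -41/12
ω_s/ω_r = -41/12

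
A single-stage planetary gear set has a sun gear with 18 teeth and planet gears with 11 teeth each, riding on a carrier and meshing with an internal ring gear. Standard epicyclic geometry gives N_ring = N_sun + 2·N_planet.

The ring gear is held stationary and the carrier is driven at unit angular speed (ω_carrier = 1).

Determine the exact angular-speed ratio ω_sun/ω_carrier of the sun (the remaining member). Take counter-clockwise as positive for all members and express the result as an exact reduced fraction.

29/9

N_ring = 18 + 2·11 = 40
18(ω_s−ω_c) = −40(ω_r−ω_c),  ω_r=0, ω_c=1
ω_s = 1 − (40/18)(0−1) = 29/9
ω_s/ω_c = 29/9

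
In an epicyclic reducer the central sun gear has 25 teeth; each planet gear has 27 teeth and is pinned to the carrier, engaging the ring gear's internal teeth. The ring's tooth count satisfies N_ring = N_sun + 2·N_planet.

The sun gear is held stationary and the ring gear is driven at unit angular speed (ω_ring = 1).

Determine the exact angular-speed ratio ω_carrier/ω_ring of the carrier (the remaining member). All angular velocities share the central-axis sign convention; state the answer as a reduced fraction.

79/104

N_ring = 25 + 2·27 = 79
25(ω_s−ω_c) = −79(ω_r−ω_c),  ω_s=0, ω_r=1
25(0−ω_c) = −79(1−ω_c)  ⇒  104ω_c = 79  ⇒  ω_c = 79/104
ω_c/ω_r = 79/104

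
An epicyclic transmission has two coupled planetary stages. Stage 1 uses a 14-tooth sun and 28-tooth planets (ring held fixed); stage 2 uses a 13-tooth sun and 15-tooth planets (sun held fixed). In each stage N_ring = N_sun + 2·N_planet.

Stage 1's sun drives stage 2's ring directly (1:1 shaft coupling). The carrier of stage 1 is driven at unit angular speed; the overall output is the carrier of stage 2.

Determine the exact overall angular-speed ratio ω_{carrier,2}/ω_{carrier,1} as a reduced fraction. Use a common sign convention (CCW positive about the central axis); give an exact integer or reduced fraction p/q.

129/28

Stage 1: N_ring = 14 + 2·28 = 70
Stage 1: 14(ω_s−ω_c) = −70(ω_r−ω_c),  ω_r=0, ω_c=1
Stage 1: ω_s = 1 − (70/14)(0−1) = 6
  ⇒ ω_s¹/ω_c¹ = 6
Stage 2: N_ring = 13 + 2·15 = 43
Stage 2: 13(ω_s−ω_c) = −43(ω_r−ω_c),  ω_s=0, ω_r=1
Stage 2: 13(0−ω_c) = −43(1−ω_c)  ⇒  56ω_c = 43  ⇒  ω_c = 43/56
  ⇒ ω_c²/ω_r² = 43/56
Coupling ω_r² = ω_s¹ ⇒ overall = 6 × 43/56 = 129/28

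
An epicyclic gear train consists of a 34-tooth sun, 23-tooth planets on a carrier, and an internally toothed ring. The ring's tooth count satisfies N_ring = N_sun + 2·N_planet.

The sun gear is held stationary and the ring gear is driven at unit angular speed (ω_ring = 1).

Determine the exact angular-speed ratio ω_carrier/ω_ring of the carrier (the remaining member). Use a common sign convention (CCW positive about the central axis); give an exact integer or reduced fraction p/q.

40/57

N_ring = 34 + 2·23 = 80
34(ω_s−ω_c) = −80(ω_r−ω_c),  ω_s=0, ω_r=1
34(0−ω_c) = −80(1−ω_c)  ⇒  114ω_c = 80  ⇒  ω_c = 40/57
ω_c/ω_r = 40/57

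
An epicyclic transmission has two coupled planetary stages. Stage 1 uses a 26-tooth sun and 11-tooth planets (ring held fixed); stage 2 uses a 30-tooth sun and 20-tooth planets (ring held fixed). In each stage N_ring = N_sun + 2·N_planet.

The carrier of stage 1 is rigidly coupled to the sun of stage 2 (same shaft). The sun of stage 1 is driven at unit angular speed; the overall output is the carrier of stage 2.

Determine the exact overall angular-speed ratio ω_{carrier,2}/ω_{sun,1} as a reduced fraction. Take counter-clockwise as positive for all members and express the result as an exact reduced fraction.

39/370

Stage 1: N_ring = 26 + 2·11 = 48
Stage 1: 26(ω_s−ω_c) = −48(ω_r−ω_c),  ω_r=0, ω_s=1
Stage 1: 26(1−ω_c) = −48(0−ω_c)  ⇒  74ω_c = 26  ⇒  ω_c = 13/37
  ⇒ ω_c¹/ω_s¹ = 13/37
Stage 2: N_ring = 30 + 2·20 = 70
Stage 2: 30(ω_s−ω_c) = −70(ω_r−ω_c),  ω_r=0, ω_s=1
Stage 2: 30(1−ω_c) = −70(0−ω_c)  ⇒  100ω_c = 30  ⇒  ω_c = 3/10
  ⇒ ω_c²/ω_s² = 3/10
Coupling ω_s² = ω_c¹ ⇒ overall = 13/37 × 3/10 = 39/370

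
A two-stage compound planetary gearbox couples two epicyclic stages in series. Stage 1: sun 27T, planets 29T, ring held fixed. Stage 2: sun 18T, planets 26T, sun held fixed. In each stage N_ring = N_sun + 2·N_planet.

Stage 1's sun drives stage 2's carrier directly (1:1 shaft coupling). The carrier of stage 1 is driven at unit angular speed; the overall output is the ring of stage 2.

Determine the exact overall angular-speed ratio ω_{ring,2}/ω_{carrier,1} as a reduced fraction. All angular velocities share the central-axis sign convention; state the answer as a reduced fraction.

Stage 1: N_ring = 27 + 2·29 = 85
Stage 1: 27(ω_s−ω_c) = −85(ω_r−ω_c),  ω_r=0, ω_c=1
Stage 1: ω_s = 1 − (85/27)(0−1) = 112/27
  ⇒ ω_s¹/ω_c¹ = 112/27
Stage 2: N_ring = 18 + 2·26 = 70
Stage 2: 18(ω_s−ω_c) = −70(ω_r−ω_c),  ω_s=0, ω_c=1
Stage 2: ω_r = 1 − (18/70)(0−1) = 44/35
  ⇒ ω_r²/ω_c² = 44/35
Coupling ω_c² = ω_s¹ ⇒ overall = 112/27 × 44/35 = 704/135

704/135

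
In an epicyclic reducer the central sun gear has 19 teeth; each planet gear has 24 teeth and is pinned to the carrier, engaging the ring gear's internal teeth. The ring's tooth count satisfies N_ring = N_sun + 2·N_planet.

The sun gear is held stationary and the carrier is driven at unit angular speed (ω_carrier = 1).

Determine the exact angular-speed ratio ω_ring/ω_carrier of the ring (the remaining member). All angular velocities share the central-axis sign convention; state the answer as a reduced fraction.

N_ring = 19 + 2·24 = 67
19(ω_s−ω_c) = −67(ω_r−ω_c),  ω_s=0, ω_c=1
ω_r = 1 − (19/67)(0−1) = 86/67
ω_r/ω_c = 86/67

86/67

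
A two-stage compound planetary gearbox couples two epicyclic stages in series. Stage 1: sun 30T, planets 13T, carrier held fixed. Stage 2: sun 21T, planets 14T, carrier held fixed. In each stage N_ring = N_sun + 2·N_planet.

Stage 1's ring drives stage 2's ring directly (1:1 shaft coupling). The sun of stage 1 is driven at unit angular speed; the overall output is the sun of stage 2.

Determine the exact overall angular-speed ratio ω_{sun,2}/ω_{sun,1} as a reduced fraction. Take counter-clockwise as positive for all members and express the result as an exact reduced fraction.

Stage 1: N_ring = 30 + 2·13 = 56
Stage 1: 30(ω_s−ω_c) = −56(ω_r−ω_c),  ω_c=0, ω_s=1
Stage 1: ω_r = 0 − (30/56)(1−0) = -15/28
  ⇒ ω_r¹/ω_s¹ = -15/28
Stage 2: N_ring = 21 + 2·14 = 49
Stage 2: 21(ω_s−ω_c) = −49(ω_r−ω_c),  ω_c=0, ω_r=1
Stage 2: ω_s = 0 − (49/21)(1−0) = -7/3
  ⇒ ω_s²/ω_r² = -7/3
Coupling ω_r² = ω_r¹ ⇒ overall = -15/28 × -7/3 = 5/4

5/4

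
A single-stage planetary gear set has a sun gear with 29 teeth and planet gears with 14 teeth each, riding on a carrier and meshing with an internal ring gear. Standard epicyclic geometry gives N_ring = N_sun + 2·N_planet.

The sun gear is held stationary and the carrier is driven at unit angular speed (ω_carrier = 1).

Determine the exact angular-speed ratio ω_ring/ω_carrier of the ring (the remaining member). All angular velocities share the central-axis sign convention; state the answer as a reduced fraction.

86/57

N_ring = 29 + 2·14 = 57
29(ω_s−ω_c) = −57(ω_r−ω_c),  ω_s=0, ω_c=1
ω_r = 1 − (29/57)(0−1) = 86/57
ω_r/ω_c = 86/57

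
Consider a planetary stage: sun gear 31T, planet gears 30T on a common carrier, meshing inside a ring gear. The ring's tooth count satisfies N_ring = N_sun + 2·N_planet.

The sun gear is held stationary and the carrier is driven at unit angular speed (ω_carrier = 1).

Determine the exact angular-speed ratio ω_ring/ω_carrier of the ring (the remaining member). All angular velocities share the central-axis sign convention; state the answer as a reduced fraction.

N_ring = 31 + 2·30 = 91
31(ω_s−ω_c) = −91(ω_r−ω_c),  ω_s=0, ω_c=1
ω_r = 1 − (31/91)(0−1) = 122/91
ω_r/ω_c = 122/91

122/91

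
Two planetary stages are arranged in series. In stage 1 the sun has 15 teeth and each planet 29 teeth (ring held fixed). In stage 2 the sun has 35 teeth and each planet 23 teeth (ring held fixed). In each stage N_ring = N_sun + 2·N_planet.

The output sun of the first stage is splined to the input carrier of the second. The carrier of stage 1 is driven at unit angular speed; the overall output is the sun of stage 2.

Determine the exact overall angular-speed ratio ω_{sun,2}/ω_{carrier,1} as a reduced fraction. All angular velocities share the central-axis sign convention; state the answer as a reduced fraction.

10208/525

Stage 1: N_ring = 15 + 2·29 = 73
Stage 1: 15(ω_s−ω_c) = −73(ω_r−ω_c),  ω_r=0, ω_c=1
Stage 1: ω_s = 1 − (73/15)(0−1) = 88/15
  ⇒ ω_s¹/ω_c¹ = 88/15
Stage 2: N_ring = 35 + 2·23 = 81
Stage 2: 35(ω_s−ω_c) = −81(ω_r−ω_c),  ω_r=0, ω_c=1
Stage 2: ω_s = 1 − (81/35)(0−1) = 116/35
  ⇒ ω_s²/ω_c² = 116/35
Coupling ω_c² = ω_s¹ ⇒ overall = 88/15 × 116/35 = 10208/525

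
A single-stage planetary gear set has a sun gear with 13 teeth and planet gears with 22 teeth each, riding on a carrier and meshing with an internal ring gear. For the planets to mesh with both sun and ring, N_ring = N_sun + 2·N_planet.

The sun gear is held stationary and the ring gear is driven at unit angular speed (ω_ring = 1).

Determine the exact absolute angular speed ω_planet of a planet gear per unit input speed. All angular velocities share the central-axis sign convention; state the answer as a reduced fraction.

57/44

N_ring = 13 + 2·22 = 57
13(ω_s−ω_c) = −57(ω_r−ω_c),  ω_s=0, ω_r=1
13(0−ω_c) = −57(1−ω_c)  ⇒  70ω_c = 57  ⇒  ω_c = 57/70
sun–planet: 13·(0−57/70) = −22·(ω_p−ω_c)  ⇒  ω_p−ω_c = −(13/22)·(-57/70) = 741/1540
ω_p = 57/70 + 741/1540 = 57/44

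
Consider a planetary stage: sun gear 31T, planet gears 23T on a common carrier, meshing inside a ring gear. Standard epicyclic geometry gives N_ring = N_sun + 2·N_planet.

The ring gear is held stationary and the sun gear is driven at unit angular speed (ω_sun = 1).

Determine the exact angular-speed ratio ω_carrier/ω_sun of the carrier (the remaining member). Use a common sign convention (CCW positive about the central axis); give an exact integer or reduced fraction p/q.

31/108

N_ring = 31 + 2·23 = 77
31(ω_s−ω_c) = −77(ω_r−ω_c),  ω_r=0, ω_s=1
31(1−ω_c) = −77(0−ω_c)  ⇒  108ω_c = 31  ⇒  ω_c = 31/108
ω_c/ω_s = 31/108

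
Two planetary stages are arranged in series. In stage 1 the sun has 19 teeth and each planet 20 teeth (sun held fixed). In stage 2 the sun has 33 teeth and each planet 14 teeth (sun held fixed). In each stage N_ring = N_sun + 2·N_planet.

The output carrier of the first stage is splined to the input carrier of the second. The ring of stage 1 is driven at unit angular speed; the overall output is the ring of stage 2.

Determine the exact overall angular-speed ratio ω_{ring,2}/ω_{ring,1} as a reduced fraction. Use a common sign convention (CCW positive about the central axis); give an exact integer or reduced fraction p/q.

Stage 1: N_ring = 19 + 2·20 = 59
Stage 1: 19(ω_s−ω_c) = −59(ω_r−ω_c),  ω_s=0, ω_r=1
Stage 1: 19(0−ω_c) = −59(1−ω_c)  ⇒  78ω_c = 59  ⇒  ω_c = 59/78
  ⇒ ω_c¹/ω_r¹ = 59/78
Stage 2: N_ring = 33 + 2·14 = 61
Stage 2: 33(ω_s−ω_c) = −61(ω_r−ω_c),  ω_s=0, ω_c=1
Stage 2: ω_r = 1 − (33/61)(0−1) = 94/61
  ⇒ ω_r²/ω_c² = 94/61
Coupling ω_c² = ω_c¹ ⇒ overall = 59/78 × 94/61 = 2773/2379

2773/2379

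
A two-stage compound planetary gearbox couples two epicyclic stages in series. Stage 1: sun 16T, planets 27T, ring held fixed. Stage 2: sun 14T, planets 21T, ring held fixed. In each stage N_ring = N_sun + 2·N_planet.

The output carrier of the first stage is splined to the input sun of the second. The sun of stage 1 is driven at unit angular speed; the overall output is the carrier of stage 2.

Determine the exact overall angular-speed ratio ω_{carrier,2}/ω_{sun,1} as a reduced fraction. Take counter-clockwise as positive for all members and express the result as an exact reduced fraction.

Stage 1: N_ring = 16 + 2·27 = 70
Stage 1: 16(ω_s−ω_c) = −70(ω_r−ω_c),  ω_r=0, ω_s=1
Stage 1: 16(1−ω_c) = −70(0−ω_c)  ⇒  86ω_c = 16  ⇒  ω_c = 8/43
  ⇒ ω_c¹/ω_s¹ = 8/43
Stage 2: N_ring = 14 + 2·21 = 56
Stage 2: 14(ω_s−ω_c) = −56(ω_r−ω_c),  ω_r=0, ω_s=1
Stage 2: 14(1−ω_c) = −56(0−ω_c)  ⇒  70ω_c = 14  ⇒  ω_c = 1/5
  ⇒ ω_c²/ω_s² = 1/5
Coupling ω_s² = ω_c¹ ⇒ overall = 8/43 × 1/5 = 8/215

8/215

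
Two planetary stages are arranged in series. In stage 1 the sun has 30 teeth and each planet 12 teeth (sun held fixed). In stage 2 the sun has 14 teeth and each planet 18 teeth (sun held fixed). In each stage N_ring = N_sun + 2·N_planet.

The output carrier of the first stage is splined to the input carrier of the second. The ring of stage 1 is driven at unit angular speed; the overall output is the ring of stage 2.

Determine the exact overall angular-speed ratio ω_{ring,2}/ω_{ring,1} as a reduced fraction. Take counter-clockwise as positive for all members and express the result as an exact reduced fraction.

Stage 1: N_ring = 30 + 2·12 = 54
Stage 1: 30(ω_s−ω_c) = −54(ω_r−ω_c),  ω_s=0, ω_r=1
Stage 1: 30(0−ω_c) = −54(1−ω_c)  ⇒  84ω_c = 54  ⇒  ω_c = 9/14
  ⇒ ω_c¹/ω_r¹ = 9/14
Stage 2: N_ring = 14 + 2·18 = 50
Stage 2: 14(ω_s−ω_c) = −50(ω_r−ω_c),  ω_s=0, ω_c=1
Stage 2: ω_r = 1 − (14/50)(0−1) = 32/25
  ⇒ ω_r²/ω_c² = 32/25
Coupling ω_c² = ω_c¹ ⇒ overall = 9/14 × 32/25 = 144/175

144/175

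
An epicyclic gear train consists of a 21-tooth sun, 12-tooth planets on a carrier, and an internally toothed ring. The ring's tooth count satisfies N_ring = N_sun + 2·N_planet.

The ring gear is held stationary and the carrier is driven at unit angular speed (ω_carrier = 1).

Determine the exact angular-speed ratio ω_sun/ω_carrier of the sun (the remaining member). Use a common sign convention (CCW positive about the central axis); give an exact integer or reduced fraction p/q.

22/7

N_ring = 21 + 2·12 = 45
21(ω_s−ω_c) = −45(ω_r−ω_c),  ω_r=0, ω_c=1
ω_s = 1 − (45/21)(0−1) = 22/7
ω_s/ω_c = 22/7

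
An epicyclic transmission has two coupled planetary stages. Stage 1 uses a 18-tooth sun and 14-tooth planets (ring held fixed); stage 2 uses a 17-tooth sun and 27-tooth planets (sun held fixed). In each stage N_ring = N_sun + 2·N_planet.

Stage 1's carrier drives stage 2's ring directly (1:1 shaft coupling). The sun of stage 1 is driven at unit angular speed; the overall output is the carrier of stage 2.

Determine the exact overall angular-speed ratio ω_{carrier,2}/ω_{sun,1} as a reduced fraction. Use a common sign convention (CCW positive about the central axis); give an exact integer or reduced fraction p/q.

639/2816

Stage 1: N_ring = 18 + 2·14 = 46
Stage 1: 18(ω_s−ω_c) = −46(ω_r−ω_c),  ω_r=0, ω_s=1
Stage 1: 18(1−ω_c) = −46(0−ω_c)  ⇒  64ω_c = 18  ⇒  ω_c = 9/32
  ⇒ ω_c¹/ω_s¹ = 9/32
Stage 2: N_ring = 17 + 2·27 = 71
Stage 2: 17(ω_s−ω_c) = −71(ω_r−ω_c),  ω_s=0, ω_r=1
Stage 2: 17(0−ω_c) = −71(1−ω_c)  ⇒  88ω_c = 71  ⇒  ω_c = 71/88
  ⇒ ω_c²/ω_r² = 71/88
Coupling ω_r² = ω_c¹ ⇒ overall = 9/32 × 71/88 = 639/2816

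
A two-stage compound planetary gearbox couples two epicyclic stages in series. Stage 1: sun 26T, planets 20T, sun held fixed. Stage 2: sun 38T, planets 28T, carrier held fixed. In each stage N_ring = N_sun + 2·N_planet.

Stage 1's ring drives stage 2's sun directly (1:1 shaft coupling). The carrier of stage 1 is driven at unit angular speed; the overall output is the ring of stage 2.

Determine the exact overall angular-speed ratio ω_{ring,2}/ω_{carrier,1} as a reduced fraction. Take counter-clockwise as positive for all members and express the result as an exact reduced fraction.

-874/1551

Stage 1: N_ring = 26 + 2·20 = 66
Stage 1: 26(ω_s−ω_c) = −66(ω_r−ω_c),  ω_s=0, ω_c=1
Stage 1: ω_r = 1 − (26/66)(0−1) = 46/33
  ⇒ ω_r¹/ω_c¹ = 46/33
Stage 2: N_ring = 38 + 2·28 = 94
Stage 2: 38(ω_s−ω_c) = −94(ω_r−ω_c),  ω_c=0, ω_s=1
Stage 2: ω_r = 0 − (38/94)(1−0) = -19/47
  ⇒ ω_r²/ω_s² = -19/47
Coupling ω_s² = ω_r¹ ⇒ overall = 46/33 × -19/47 = -874/1551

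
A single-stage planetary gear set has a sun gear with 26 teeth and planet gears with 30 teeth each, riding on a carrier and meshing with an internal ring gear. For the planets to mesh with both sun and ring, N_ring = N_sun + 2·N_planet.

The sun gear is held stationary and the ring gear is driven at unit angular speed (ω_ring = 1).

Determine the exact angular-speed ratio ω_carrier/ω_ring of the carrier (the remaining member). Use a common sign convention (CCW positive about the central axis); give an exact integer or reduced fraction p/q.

43/56

N_ring = 26 + 2·30 = 86
26(ω_s−ω_c) = −86(ω_r−ω_c),  ω_s=0, ω_r=1
26(0−ω_c) = −86(1−ω_c)  ⇒  112ω_c = 86  ⇒  ω_c = 43/56
ω_c/ω_r = 43/56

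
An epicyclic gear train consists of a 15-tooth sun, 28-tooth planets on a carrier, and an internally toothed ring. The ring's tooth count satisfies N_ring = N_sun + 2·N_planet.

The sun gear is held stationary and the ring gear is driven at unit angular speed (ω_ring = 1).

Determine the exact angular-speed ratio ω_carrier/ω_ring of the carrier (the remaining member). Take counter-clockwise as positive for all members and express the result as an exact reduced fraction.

71/86

N_ring = 15 + 2·28 = 71
15(ω_s−ω_c) = −71(ω_r−ω_c),  ω_s=0, ω_r=1
15(0−ω_c) = −71(1−ω_c)  ⇒  86ω_c = 71  ⇒  ω_c = 71/86
ω_c/ω_r = 71/86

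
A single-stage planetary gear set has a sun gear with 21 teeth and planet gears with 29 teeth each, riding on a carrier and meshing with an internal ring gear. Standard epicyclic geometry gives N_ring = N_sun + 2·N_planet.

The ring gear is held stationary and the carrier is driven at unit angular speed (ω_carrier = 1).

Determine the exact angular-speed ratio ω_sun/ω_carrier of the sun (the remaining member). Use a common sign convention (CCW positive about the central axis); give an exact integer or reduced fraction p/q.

100/21

N_ring = 21 + 2·29 = 79
21(ω_s−ω_c) = −79(ω_r−ω_c),  ω_r=0, ω_c=1
ω_s = 1 − (79/21)(0−1) = 100/21
ω_s/ω_c = 100/21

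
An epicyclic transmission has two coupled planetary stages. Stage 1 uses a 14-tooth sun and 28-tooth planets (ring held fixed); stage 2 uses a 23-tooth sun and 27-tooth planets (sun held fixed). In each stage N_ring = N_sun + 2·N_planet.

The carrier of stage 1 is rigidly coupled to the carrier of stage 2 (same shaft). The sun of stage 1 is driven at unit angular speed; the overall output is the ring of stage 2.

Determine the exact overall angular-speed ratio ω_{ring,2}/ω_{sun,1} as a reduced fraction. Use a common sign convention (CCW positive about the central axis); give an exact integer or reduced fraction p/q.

50/231

Stage 1: N_ring = 14 + 2·28 = 70
Stage 1: 14(ω_s−ω_c) = −70(ω_r−ω_c),  ω_r=0, ω_s=1
Stage 1: 14(1−ω_c) = −70(0−ω_c)  ⇒  84ω_c = 14  ⇒  ω_c = 1/6
  ⇒ ω_c¹/ω_s¹ = 1/6
Stage 2: N_ring = 23 + 2·27 = 77
Stage 2: 23(ω_s−ω_c) = −77(ω_r−ω_c),  ω_s=0, ω_c=1
Stage 2: ω_r = 1 − (23/77)(0−1) = 100/77
  ⇒ ω_r²/ω_c² = 100/77
Coupling ω_c² = ω_c¹ ⇒ overall = 1/6 × 100/77 = 50/231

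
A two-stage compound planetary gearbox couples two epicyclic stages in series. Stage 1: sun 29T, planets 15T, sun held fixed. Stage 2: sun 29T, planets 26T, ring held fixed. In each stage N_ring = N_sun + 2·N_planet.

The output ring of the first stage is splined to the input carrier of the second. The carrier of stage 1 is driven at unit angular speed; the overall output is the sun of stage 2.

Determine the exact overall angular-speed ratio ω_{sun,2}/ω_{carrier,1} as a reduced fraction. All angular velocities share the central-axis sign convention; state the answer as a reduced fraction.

9680/1711

Stage 1: N_ring = 29 + 2·15 = 59
Stage 1: 29(ω_s−ω_c) = −59(ω_r−ω_c),  ω_s=0, ω_c=1
Stage 1: ω_r = 1 − (29/59)(0−1) = 88/59
  ⇒ ω_r¹/ω_c¹ = 88/59
Stage 2: N_ring = 29 + 2·26 = 81
Stage 2: 29(ω_s−ω_c) = −81(ω_r−ω_c),  ω_r=0, ω_c=1
Stage 2: ω_s = 1 − (81/29)(0−1) = 110/29
  ⇒ ω_s²/ω_c² = 110/29
Coupling ω_c² = ω_r¹ ⇒ overall = 88/59 × 110/29 = 9680/1711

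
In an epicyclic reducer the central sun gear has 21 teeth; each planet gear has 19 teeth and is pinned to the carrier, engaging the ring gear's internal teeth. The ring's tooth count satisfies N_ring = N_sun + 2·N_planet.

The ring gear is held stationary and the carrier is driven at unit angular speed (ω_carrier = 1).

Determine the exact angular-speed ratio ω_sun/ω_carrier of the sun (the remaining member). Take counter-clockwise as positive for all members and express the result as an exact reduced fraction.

N_ring = 21 + 2·19 = 59
21(ω_s−ω_c) = −59(ω_r−ω_c),  ω_r=0, ω_c=1
ω_s = 1 − (59/21)(0−1) = 80/21
ω_s/ω_c = 80/21

80/21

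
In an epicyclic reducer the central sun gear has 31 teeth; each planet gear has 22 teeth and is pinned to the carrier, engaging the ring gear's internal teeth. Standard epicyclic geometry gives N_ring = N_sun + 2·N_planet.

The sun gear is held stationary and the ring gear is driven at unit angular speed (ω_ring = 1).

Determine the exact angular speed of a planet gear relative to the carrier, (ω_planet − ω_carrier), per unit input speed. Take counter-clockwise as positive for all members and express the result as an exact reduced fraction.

N_ring = 31 + 2·22 = 75
31(ω_s−ω_c) = −75(ω_r−ω_c),  ω_s=0, ω_r=1
31(0−ω_c) = −75(1−ω_c)  ⇒  106ω_c = 75  ⇒  ω_c = 75/106
sun–planet: 31·(0−75/106) = −22·(ω_p−ω_c)  ⇒  ω_p−ω_c = −(31/22)·(-75/106) = 2325/2332

2325/2332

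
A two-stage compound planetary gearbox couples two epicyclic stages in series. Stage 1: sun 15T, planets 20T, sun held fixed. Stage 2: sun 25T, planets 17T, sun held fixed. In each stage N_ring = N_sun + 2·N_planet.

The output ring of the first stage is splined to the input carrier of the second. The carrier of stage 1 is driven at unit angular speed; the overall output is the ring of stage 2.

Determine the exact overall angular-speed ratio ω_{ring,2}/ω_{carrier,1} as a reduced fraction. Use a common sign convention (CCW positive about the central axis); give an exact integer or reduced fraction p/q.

Stage 1: N_ring = 15 + 2·20 = 55
Stage 1: 15(ω_s−ω_c) = −55(ω_r−ω_c),  ω_s=0, ω_c=1
Stage 1: ω_r = 1 − (15/55)(0−1) = 14/11
  ⇒ ω_r¹/ω_c¹ = 14/11
Stage 2: N_ring = 25 + 2·17 = 59
Stage 2: 25(ω_s−ω_c) = −59(ω_r−ω_c),  ω_s=0, ω_c=1
Stage 2: ω_r = 1 − (25/59)(0−1) = 84/59
  ⇒ ω_r²/ω_c² = 84/59
Coupling ω_c² = ω_r¹ ⇒ overall = 14/11 × 84/59 = 1176/649

1176/649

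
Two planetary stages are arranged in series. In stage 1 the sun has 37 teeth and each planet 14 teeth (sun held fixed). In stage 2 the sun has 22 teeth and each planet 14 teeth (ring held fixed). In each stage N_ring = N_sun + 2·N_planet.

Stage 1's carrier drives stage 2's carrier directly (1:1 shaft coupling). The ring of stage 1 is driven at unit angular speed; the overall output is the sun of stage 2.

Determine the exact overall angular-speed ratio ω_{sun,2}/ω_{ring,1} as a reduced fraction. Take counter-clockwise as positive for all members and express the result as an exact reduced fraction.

390/187

Stage 1: N_ring = 37 + 2·14 = 65
Stage 1: 37(ω_s−ω_c) = −65(ω_r−ω_c),  ω_s=0, ω_r=1
Stage 1: 37(0−ω_c) = −65(1−ω_c)  ⇒  102ω_c = 65  ⇒  ω_c = 65/102
  ⇒ ω_c¹/ω_r¹ = 65/102
Stage 2: N_ring = 22 + 2·14 = 50
Stage 2: 22(ω_s−ω_c) = −50(ω_r−ω_c),  ω_r=0, ω_c=1
Stage 2: ω_s = 1 − (50/22)(0−1) = 36/11
  ⇒ ω_s²/ω_c² = 36/11
Coupling ω_c² = ω_c¹ ⇒ overall = 65/102 × 36/11 = 390/187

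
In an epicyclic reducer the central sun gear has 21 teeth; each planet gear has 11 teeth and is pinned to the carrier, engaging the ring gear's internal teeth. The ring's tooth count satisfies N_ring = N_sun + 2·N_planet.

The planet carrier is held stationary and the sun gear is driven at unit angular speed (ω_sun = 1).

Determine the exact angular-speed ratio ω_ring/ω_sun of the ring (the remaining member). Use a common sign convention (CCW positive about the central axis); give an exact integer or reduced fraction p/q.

N_ring = 21 + 2·11 = 43
21(ω_s−ω_c) = −43(ω_r−ω_c),  ω_c=0, ω_s=1
ω_r = 0 − (21/43)(1−0) = -21/43
ω_r/ω_s = -21/43

-21/43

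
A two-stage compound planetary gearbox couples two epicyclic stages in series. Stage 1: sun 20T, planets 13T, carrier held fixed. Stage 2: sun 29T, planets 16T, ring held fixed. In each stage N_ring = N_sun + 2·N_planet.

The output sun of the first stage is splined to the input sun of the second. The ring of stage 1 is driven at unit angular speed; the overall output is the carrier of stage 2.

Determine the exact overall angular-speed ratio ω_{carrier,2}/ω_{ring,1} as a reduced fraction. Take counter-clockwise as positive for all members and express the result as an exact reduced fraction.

-667/900

Stage 1: N_ring = 20 + 2·13 = 46
Stage 1: 20(ω_s−ω_c) = −46(ω_r−ω_c),  ω_c=0, ω_r=1
Stage 1: ω_s = 0 − (46/20)(1−0) = -23/10
  ⇒ ω_s¹/ω_r¹ = -23/10
Stage 2: N_ring = 29 + 2·16 = 61
Stage 2: 29(ω_s−ω_c) = −61(ω_r−ω_c),  ω_r=0, ω_s=1
Stage 2: 29(1−ω_c) = −61(0−ω_c)  ⇒  90ω_c = 29  ⇒  ω_c = 29/90
  ⇒ ω_c²/ω_s² = 29/90
Coupling ω_s² = ω_s¹ ⇒ overall = -23/10 × 29/90 = -667/900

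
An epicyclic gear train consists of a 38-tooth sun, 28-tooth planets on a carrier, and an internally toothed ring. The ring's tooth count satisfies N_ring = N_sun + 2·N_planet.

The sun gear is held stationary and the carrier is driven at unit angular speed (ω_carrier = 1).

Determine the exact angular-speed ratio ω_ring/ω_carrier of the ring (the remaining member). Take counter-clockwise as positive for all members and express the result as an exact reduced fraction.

66/47

N_ring = 38 + 2·28 = 94
38(ω_s−ω_c) = −94(ω_r−ω_c),  ω_s=0, ω_c=1
ω_r = 1 − (38/94)(0−1) = 66/47
ω_r/ω_c = 66/47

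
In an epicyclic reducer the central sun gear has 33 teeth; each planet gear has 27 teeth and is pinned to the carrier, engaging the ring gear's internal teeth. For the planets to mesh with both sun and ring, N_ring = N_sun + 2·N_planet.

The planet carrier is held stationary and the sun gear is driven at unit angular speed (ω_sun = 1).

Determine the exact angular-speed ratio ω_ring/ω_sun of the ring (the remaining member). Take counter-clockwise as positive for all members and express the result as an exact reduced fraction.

N_ring = 33 + 2·27 = 87
33(ω_s−ω_c) = −87(ω_r−ω_c),  ω_c=0, ω_s=1
ω_r = 0 − (33/87)(1−0) = -11/29
ω_r/ω_s = -11/29

-11/29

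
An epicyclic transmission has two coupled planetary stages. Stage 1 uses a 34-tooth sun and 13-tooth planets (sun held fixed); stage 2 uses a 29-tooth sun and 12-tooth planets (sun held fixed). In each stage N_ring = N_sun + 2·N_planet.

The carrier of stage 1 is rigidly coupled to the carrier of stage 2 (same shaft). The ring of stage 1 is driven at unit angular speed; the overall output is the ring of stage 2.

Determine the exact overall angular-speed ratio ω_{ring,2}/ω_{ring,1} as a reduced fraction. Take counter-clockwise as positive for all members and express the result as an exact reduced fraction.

Stage 1: N_ring = 34 + 2·13 = 60
Stage 1: 34(ω_s−ω_c) = −60(ω_r−ω_c),  ω_s=0, ω_r=1
Stage 1: 34(0−ω_c) = −60(1−ω_c)  ⇒  94ω_c = 60  ⇒  ω_c = 30/47
  ⇒ ω_c¹/ω_r¹ = 30/47
Stage 2: N_ring = 29 + 2·12 = 53
Stage 2: 29(ω_s−ω_c) = −53(ω_r−ω_c),  ω_s=0, ω_c=1
Stage 2: ω_r = 1 − (29/53)(0−1) = 82/53
  ⇒ ω_r²/ω_c² = 82/53
Coupling ω_c² = ω_c¹ ⇒ overall = 30/47 × 82/53 = 2460/2491

2460/2491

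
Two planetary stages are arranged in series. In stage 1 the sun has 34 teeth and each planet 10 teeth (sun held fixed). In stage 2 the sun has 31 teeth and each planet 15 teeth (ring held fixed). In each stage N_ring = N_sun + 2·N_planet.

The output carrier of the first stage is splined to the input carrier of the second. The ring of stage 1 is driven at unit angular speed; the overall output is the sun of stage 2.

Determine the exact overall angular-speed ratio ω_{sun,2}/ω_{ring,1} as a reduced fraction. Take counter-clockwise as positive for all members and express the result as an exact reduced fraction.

Stage 1: N_ring = 34 + 2·10 = 54
Stage 1: 34(ω_s−ω_c) = −54(ω_r−ω_c),  ω_s=0, ω_r=1
Stage 1: 34(0−ω_c) = −54(1−ω_c)  ⇒  88ω_c = 54  ⇒  ω_c = 27/44
  ⇒ ω_c¹/ω_r¹ = 27/44
Stage 2: N_ring = 31 + 2·15 = 61
Stage 2: 31(ω_s−ω_c) = −61(ω_r−ω_c),  ω_r=0, ω_c=1
Stage 2: ω_s = 1 − (61/31)(0−1) = 92/31
  ⇒ ω_s²/ω_c² = 92/31
Coupling ω_c² = ω_c¹ ⇒ overall = 27/44 × 92/31 = 621/341

621/341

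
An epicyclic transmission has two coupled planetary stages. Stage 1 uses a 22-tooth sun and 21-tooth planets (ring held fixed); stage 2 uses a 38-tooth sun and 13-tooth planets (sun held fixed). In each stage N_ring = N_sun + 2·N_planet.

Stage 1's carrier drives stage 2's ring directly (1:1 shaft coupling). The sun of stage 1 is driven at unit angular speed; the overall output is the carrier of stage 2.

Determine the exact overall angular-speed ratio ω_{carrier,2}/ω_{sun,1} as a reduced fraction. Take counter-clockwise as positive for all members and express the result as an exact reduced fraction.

Stage 1: N_ring = 22 + 2·21 = 64
Stage 1: 22(ω_s−ω_c) = −64(ω_r−ω_c),  ω_r=0, ω_s=1
Stage 1: 22(1−ω_c) = −64(0−ω_c)  ⇒  86ω_c = 22  ⇒  ω_c = 11/43
  ⇒ ω_c¹/ω_s¹ = 11/43
Stage 2: N_ring = 38 + 2·13 = 64
Stage 2: 38(ω_s−ω_c) = −64(ω_r−ω_c),  ω_s=0, ω_r=1
Stage 2: 38(0−ω_c) = −64(1−ω_c)  ⇒  102ω_c = 64  ⇒  ω_c = 32/51
  ⇒ ω_c²/ω_r² = 32/51
Coupling ω_r² = ω_c¹ ⇒ overall = 11/43 × 32/51 = 352/2193

352/2193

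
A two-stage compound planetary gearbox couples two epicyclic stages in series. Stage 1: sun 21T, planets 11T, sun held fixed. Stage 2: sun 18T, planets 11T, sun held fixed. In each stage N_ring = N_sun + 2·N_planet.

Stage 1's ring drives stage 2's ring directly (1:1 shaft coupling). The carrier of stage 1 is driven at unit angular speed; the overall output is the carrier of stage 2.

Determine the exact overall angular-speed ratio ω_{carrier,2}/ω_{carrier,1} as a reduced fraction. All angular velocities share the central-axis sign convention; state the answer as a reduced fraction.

1280/1247

Stage 1: N_ring = 21 + 2·11 = 43
Stage 1: 21(ω_s−ω_c) = −43(ω_r−ω_c),  ω_s=0, ω_c=1
Stage 1: ω_r = 1 − (21/43)(0−1) = 64/43
  ⇒ ω_r¹/ω_c¹ = 64/43
Stage 2: N_ring = 18 + 2·11 = 40
Stage 2: 18(ω_s−ω_c) = −40(ω_r−ω_c),  ω_s=0, ω_r=1
Stage 2: 18(0−ω_c) = −40(1−ω_c)  ⇒  58ω_c = 40  ⇒  ω_c = 20/29
  ⇒ ω_c²/ω_r² = 20/29
Coupling ω_r² = ω_r¹ ⇒ overall = 64/43 × 20/29 = 1280/1247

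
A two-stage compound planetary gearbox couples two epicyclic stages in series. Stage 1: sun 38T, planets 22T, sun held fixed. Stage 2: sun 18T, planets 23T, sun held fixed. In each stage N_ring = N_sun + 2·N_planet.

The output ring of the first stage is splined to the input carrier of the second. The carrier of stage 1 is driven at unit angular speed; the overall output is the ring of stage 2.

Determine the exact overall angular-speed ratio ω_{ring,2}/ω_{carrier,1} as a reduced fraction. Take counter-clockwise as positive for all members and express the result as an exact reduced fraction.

15/8

Stage 1: N_ring = 38 + 2·22 = 82
Stage 1: 38(ω_s−ω_c) = −82(ω_r−ω_c),  ω_s=0, ω_c=1
Stage 1: ω_r = 1 − (38/82)(0−1) = 60/41
  ⇒ ω_r¹/ω_c¹ = 60/41
Stage 2: N_ring = 18 + 2·23 = 64
Stage 2: 18(ω_s−ω_c) = −64(ω_r−ω_c),  ω_s=0, ω_c=1
Stage 2: ω_r = 1 − (18/64)(0−1) = 41/32
  ⇒ ω_r²/ω_c² = 41/32
Coupling ω_c² = ω_r¹ ⇒ overall = 60/41 × 41/32 = 15/8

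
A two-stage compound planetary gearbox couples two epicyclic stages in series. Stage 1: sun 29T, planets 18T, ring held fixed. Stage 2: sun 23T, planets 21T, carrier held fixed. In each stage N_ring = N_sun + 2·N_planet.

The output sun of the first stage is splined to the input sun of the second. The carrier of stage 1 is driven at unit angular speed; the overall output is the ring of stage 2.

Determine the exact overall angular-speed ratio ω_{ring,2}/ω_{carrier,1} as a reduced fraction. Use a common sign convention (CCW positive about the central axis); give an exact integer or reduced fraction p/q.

-2162/1885

Stage 1: N_ring = 29 + 2·18 = 65
Stage 1: 29(ω_s−ω_c) = −65(ω_r−ω_c),  ω_r=0, ω_c=1
Stage 1: ω_s = 1 − (65/29)(0−1) = 94/29
  ⇒ ω_s¹/ω_c¹ = 94/29
Stage 2: N_ring = 23 + 2·21 = 65
Stage 2: 23(ω_s−ω_c) = −65(ω_r−ω_c),  ω_c=0, ω_s=1
Stage 2: ω_r = 0 − (23/65)(1−0) = -23/65
  ⇒ ω_r²/ω_s² = -23/65
Coupling ω_s² = ω_s¹ ⇒ overall = 94/29 × -23/65 = -2162/1885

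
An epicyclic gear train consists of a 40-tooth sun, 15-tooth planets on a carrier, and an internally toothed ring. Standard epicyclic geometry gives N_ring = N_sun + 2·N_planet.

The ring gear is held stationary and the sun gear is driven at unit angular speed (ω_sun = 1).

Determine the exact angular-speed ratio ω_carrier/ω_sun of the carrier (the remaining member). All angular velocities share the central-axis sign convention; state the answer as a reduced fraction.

4/11

N_ring = 40 + 2·15 = 70
40(ω_s−ω_c) = −70(ω_r−ω_c),  ω_r=0, ω_s=1
40(1−ω_c) = −70(0−ω_c)  ⇒  110ω_c = 40  ⇒  ω_c = 4/11
ω_c/ω_s = 4/11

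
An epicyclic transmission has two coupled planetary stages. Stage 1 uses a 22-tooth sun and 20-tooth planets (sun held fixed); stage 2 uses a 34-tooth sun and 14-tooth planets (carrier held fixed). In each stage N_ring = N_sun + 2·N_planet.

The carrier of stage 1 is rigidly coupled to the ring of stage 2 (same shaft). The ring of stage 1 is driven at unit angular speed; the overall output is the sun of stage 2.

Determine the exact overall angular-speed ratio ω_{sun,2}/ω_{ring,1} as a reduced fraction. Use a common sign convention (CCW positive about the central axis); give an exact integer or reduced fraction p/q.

Stage 1: N_ring = 22 + 2·20 = 62
Stage 1: 22(ω_s−ω_c) = −62(ω_r−ω_c),  ω_s=0, ω_r=1
Stage 1: 22(0−ω_c) = −62(1−ω_c)  ⇒  84ω_c = 62  ⇒  ω_c = 31/42
  ⇒ ω_c¹/ω_r¹ = 31/42
Stage 2: N_ring = 34 + 2·14 = 62
Stage 2: 34(ω_s−ω_c) = −62(ω_r−ω_c),  ω_c=0, ω_r=1
Stage 2: ω_s = 0 − (62/34)(1−0) = -31/17
  ⇒ ω_s²/ω_r² = -31/17
Coupling ω_r² = ω_c¹ ⇒ overall = 31/42 × -31/17 = -961/714

-961/714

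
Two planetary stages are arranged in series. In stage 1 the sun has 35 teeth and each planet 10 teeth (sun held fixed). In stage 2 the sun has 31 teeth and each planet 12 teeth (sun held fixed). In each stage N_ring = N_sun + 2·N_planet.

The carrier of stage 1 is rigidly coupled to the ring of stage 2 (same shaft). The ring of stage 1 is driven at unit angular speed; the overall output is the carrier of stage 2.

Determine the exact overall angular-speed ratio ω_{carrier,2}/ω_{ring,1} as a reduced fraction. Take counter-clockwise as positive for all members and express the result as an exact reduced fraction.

605/1548

Stage 1: N_ring = 35 + 2·10 = 55
Stage 1: 35(ω_s−ω_c) = −55(ω_r−ω_c),  ω_s=0, ω_r=1
Stage 1: 35(0−ω_c) = −55(1−ω_c)  ⇒  90ω_c = 55  ⇒  ω_c = 11/18
  ⇒ ω_c¹/ω_r¹ = 11/18
Stage 2: N_ring = 31 + 2·12 = 55
Stage 2: 31(ω_s−ω_c) = −55(ω_r−ω_c),  ω_s=0, ω_r=1
Stage 2: 31(0−ω_c) = −55(1−ω_c)  ⇒  86ω_c = 55  ⇒  ω_c = 55/86
  ⇒ ω_c²/ω_r² = 55/86
Coupling ω_r² = ω_c¹ ⇒ overall = 11/18 × 55/86 = 605/1548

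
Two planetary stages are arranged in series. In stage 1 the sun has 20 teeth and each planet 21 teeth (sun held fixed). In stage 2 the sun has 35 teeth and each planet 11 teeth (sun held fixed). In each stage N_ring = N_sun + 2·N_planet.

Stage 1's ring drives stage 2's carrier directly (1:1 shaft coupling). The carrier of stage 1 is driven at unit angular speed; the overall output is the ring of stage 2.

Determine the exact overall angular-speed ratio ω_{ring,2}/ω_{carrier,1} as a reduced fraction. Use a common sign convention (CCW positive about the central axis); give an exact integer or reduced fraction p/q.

3772/1767

Stage 1: N_ring = 20 + 2·21 = 62
Stage 1: 20(ω_s−ω_c) = −62(ω_r−ω_c),  ω_s=0, ω_c=1
Stage 1: ω_r = 1 − (20/62)(0−1) = 41/31
  ⇒ ω_r¹/ω_c¹ = 41/31
Stage 2: N_ring = 35 + 2·11 = 57
Stage 2: 35(ω_s−ω_c) = −57(ω_r−ω_c),  ω_s=0, ω_c=1
Stage 2: ω_r = 1 − (35/57)(0−1) = 92/57
  ⇒ ω_r²/ω_c² = 92/57
Coupling ω_c² = ω_r¹ ⇒ overall = 41/31 × 92/57 = 3772/1767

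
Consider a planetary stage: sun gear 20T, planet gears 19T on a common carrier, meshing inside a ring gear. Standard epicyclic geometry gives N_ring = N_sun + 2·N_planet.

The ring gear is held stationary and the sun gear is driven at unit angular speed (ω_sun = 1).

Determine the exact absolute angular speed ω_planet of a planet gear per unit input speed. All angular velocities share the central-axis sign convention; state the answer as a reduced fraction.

-10/19

N_ring = 20 + 2·19 = 58
20(ω_s−ω_c) = −58(ω_r−ω_c),  ω_r=0, ω_s=1
20(1−ω_c) = −58(0−ω_c)  ⇒  78ω_c = 20  ⇒  ω_c = 10/39
sun–planet: 20·(1−10/39) = −19·(ω_p−ω_c)  ⇒  ω_p−ω_c = −(20/19)·(29/39) = -580/741
ω_p = 10/39 − 580/741 = -10/19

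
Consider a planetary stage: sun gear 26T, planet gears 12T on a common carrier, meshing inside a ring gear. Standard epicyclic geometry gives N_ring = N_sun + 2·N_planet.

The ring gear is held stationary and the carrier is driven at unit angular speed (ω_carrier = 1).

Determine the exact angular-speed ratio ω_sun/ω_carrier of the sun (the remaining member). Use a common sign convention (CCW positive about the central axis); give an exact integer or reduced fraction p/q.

38/13

N_ring = 26 + 2·12 = 50
26(ω_s−ω_c) = −50(ω_r−ω_c),  ω_r=0, ω_c=1
ω_s = 1 − (50/26)(0−1) = 38/13
ω_s/ω_c = 38/13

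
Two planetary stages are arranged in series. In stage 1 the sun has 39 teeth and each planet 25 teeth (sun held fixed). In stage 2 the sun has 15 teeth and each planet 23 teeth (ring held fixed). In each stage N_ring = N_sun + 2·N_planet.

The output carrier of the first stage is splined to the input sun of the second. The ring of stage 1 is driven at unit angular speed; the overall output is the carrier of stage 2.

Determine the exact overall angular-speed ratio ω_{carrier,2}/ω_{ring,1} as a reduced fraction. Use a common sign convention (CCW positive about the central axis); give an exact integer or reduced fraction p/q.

1335/9728

Stage 1: N_ring = 39 + 2·25 = 89
Stage 1: 39(ω_s−ω_c) = −89(ω_r−ω_c),  ω_s=0, ω_r=1
Stage 1: 39(0−ω_c) = −89(1−ω_c)  ⇒  128ω_c = 89  ⇒  ω_c = 89/128
  ⇒ ω_c¹/ω_r¹ = 89/128
Stage 2: N_ring = 15 + 2·23 = 61
Stage 2: 15(ω_s−ω_c) = −61(ω_r−ω_c),  ω_r=0, ω_s=1
Stage 2: 15(1−ω_c) = −61(0−ω_c)  ⇒  76ω_c = 15  ⇒  ω_c = 15/76
  ⇒ ω_c²/ω_s² = 15/76
Coupling ω_s² = ω_c¹ ⇒ overall = 89/128 × 15/76 = 1335/9728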